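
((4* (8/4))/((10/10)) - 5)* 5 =15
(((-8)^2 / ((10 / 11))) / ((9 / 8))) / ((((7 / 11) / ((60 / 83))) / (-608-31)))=-26391552 / 581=-45424.36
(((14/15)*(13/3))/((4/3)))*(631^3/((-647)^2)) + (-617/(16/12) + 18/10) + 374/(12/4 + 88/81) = 12063913627379/8313574740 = 1451.11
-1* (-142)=142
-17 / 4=-4.25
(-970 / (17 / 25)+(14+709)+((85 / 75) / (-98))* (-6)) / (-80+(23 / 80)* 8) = 5859332 / 647241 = 9.05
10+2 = 12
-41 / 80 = -0.51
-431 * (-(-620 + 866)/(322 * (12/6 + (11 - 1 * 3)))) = 53013/1610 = 32.93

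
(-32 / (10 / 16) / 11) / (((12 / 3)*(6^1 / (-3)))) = 32 / 55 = 0.58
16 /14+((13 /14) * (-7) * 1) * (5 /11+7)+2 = -3489 /77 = -45.31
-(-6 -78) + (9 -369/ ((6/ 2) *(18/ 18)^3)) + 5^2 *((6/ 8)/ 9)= -335/ 12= -27.92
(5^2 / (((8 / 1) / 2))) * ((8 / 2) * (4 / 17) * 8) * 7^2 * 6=235200 / 17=13835.29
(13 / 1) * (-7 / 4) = -91 / 4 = -22.75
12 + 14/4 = 15.50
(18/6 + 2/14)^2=484/49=9.88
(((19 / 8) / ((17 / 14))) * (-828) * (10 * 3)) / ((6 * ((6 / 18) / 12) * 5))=-991116 / 17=-58300.94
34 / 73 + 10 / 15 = 248 / 219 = 1.13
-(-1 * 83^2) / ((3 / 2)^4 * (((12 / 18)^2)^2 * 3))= 6889 / 3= 2296.33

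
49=49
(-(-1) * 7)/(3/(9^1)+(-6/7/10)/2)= 1470/61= 24.10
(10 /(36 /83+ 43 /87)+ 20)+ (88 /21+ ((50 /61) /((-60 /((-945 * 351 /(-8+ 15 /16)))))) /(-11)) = 995441130914 /10669888383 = 93.29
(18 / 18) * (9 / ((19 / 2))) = 18 / 19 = 0.95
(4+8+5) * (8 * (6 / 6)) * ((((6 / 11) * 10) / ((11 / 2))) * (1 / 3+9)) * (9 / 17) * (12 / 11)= 967680 / 1331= 727.03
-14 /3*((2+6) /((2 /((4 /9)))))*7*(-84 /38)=21952 /171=128.37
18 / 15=6 / 5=1.20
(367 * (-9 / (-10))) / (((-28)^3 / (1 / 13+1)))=-3303 / 203840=-0.02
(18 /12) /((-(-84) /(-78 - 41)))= -2.12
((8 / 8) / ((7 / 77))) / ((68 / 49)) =539 / 68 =7.93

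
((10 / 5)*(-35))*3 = -210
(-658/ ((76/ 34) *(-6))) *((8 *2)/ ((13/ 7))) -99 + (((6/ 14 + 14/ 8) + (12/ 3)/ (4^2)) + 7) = 1727849/ 5187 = 333.11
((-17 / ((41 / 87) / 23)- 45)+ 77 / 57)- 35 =-2122772 / 2337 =-908.33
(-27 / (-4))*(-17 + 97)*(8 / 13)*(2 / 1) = 8640 / 13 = 664.62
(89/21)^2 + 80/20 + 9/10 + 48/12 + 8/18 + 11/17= 2095633/74970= 27.95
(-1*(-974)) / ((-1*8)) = -487 / 4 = -121.75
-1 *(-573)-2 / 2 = 572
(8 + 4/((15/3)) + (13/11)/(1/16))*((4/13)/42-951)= -131887468/5005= -26351.14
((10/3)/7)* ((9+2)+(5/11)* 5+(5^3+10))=2330/33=70.61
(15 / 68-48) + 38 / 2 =-1957 / 68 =-28.78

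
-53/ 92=-0.58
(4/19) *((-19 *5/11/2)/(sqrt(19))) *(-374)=340 *sqrt(19)/19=78.00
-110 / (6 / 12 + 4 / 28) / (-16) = 385 / 36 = 10.69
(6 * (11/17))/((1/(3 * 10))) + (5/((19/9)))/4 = 151245/1292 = 117.06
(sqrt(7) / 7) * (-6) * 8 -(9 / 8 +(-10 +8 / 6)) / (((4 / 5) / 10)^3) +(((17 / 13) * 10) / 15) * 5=12258835 / 832 -48 * sqrt(7) / 7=14716.03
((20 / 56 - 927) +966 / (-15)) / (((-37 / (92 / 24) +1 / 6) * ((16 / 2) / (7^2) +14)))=4786737 / 648890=7.38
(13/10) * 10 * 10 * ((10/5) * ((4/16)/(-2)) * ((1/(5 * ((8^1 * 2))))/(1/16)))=-13/2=-6.50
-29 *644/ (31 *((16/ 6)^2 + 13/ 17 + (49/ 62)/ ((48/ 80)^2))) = -634984/ 10615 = -59.82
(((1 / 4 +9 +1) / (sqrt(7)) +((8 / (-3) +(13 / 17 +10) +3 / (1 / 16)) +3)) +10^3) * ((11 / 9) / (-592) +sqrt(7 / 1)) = 1095529 / 135864 +2686000525 * sqrt(7) / 2536128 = 2810.17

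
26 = 26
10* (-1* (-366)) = 3660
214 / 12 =107 / 6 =17.83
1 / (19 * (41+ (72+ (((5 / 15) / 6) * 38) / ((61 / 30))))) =183 / 396511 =0.00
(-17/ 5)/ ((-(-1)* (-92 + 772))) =-0.00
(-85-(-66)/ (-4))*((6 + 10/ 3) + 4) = -4060/ 3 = -1353.33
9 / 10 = 0.90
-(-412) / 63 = 412 / 63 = 6.54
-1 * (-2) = 2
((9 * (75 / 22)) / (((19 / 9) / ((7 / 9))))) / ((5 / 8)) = 3780 / 209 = 18.09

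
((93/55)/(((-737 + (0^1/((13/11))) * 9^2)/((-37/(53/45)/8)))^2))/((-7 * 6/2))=-0.00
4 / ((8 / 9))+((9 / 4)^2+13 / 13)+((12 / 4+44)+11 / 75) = 69251 / 1200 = 57.71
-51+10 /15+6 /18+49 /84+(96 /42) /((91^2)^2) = -284654662919 /5760296724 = -49.42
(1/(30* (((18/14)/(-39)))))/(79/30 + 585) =-91/52887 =-0.00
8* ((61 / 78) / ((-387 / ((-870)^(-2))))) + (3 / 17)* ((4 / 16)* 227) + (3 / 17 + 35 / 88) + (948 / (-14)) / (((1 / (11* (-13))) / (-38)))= -367948.84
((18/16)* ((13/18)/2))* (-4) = -13/8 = -1.62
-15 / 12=-5 / 4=-1.25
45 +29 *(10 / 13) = 875 / 13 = 67.31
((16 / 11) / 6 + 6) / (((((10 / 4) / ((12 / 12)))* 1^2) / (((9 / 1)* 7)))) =157.31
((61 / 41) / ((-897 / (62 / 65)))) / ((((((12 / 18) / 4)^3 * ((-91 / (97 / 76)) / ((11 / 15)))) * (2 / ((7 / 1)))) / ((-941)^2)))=10719794143542 / 984091225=10893.09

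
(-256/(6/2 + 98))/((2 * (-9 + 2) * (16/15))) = 120/707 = 0.17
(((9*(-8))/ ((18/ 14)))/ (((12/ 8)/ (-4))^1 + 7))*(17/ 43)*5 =-38080/ 2279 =-16.71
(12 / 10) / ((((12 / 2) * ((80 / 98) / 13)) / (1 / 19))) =637 / 3800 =0.17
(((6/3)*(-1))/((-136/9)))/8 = 9/544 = 0.02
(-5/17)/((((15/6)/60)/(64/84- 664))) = 557120/119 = 4681.68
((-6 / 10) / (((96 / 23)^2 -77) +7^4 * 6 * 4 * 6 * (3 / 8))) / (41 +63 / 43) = -68241 / 625911249370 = -0.00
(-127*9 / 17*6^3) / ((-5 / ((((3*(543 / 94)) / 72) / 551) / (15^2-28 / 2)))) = 5585841 / 928925390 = 0.01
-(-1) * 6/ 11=0.55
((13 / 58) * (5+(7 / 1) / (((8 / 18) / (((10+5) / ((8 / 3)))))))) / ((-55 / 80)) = -38935 / 1276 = -30.51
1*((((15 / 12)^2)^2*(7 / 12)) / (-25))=-175 / 3072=-0.06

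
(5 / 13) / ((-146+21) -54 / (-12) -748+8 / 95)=-950 / 2144987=-0.00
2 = 2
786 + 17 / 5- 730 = 297 / 5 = 59.40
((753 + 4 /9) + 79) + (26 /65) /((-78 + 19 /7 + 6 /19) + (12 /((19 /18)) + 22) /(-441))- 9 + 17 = 840.44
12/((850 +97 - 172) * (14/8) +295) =48/6605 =0.01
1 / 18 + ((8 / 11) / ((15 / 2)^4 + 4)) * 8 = 576011 / 10036422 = 0.06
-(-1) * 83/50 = 1.66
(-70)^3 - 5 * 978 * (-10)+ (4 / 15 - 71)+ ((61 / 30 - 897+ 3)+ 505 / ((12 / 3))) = -294936.45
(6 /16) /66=1 /176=0.01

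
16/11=1.45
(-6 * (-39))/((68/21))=2457/34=72.26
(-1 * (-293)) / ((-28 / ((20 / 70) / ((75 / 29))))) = -8497 / 7350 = -1.16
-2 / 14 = -1 / 7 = -0.14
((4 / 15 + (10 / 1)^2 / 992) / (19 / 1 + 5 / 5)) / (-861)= -1367 / 64058400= -0.00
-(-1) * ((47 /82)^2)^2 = 4879681 /45212176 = 0.11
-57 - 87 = -144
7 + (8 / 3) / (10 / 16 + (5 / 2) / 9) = 647 / 65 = 9.95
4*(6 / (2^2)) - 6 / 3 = 4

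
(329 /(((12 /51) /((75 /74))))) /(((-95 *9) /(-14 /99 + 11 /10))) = -5307757 /3340656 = -1.59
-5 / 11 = -0.45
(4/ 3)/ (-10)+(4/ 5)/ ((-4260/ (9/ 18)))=-1421/ 10650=-0.13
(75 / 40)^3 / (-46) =-3375 / 23552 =-0.14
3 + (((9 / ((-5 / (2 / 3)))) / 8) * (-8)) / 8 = 63 / 20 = 3.15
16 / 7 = 2.29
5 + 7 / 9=52 / 9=5.78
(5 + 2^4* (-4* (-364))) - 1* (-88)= 23389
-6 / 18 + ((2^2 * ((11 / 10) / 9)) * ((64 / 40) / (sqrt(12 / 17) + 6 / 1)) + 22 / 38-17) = -1776413 / 106875-44 * sqrt(51) / 16875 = -16.64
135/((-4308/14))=-315/718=-0.44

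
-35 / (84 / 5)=-25 / 12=-2.08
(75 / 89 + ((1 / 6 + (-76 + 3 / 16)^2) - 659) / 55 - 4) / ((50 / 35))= 2351674549 / 37593600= 62.56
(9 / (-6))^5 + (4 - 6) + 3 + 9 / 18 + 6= -3 / 32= -0.09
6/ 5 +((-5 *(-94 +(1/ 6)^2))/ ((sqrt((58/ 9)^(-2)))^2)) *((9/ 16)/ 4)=71158679/ 25920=2745.32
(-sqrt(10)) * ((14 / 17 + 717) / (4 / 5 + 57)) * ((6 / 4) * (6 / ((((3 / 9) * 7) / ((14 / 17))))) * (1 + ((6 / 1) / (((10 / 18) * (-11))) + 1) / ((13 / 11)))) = -43491492 * sqrt(10) / 1085773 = -126.67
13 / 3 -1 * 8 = -11 / 3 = -3.67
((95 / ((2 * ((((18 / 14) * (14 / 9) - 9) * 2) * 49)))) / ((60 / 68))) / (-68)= 19 / 16464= 0.00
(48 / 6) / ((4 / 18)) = 36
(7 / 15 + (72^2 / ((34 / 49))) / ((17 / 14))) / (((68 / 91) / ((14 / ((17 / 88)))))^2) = 20954028430487152 / 362063535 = 57873898.93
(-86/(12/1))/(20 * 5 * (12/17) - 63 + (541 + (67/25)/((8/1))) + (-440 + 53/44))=-804100/12356337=-0.07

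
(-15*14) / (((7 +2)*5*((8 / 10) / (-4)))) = 23.33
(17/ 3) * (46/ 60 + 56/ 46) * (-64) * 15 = -744736/ 69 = -10793.28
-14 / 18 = -7 / 9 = -0.78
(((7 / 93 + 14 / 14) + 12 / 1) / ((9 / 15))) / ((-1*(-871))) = 6080 / 243009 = 0.03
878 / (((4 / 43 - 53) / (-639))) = 24124806 / 2275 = 10604.31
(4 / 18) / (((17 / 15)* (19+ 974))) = 10 / 50643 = 0.00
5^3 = 125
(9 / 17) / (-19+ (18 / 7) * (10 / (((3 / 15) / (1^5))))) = 63 / 13039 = 0.00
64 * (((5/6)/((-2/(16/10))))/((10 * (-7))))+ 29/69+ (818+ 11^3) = 1730774/805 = 2150.03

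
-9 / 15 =-3 / 5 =-0.60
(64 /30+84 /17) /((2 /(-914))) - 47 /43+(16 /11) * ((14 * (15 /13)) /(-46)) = -116654218621 /36063885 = -3234.65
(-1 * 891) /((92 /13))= -11583 /92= -125.90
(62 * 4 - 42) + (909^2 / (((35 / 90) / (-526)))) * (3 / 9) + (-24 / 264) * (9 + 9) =-28685155460 / 77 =-372534486.49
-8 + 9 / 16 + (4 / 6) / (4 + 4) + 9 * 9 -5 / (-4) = 74.90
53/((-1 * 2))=-26.50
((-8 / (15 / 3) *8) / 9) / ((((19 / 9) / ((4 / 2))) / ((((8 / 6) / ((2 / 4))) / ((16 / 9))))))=-192 / 95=-2.02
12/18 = 2/3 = 0.67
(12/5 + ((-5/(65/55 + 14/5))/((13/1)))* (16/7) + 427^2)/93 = 18168390353/9266985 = 1960.55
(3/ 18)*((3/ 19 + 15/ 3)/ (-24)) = -49/ 1368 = -0.04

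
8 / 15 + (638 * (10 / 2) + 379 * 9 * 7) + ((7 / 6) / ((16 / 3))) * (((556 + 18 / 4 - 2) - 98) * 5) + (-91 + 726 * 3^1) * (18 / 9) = 30475397 / 960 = 31745.21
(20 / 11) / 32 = 5 / 88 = 0.06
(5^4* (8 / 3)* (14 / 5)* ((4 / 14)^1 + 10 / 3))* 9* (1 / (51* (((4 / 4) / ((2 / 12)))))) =76000 / 153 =496.73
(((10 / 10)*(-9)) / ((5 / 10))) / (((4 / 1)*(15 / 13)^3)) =-2197 / 750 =-2.93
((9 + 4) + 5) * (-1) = -18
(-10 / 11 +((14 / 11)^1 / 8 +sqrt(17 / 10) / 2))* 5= -15 / 4 +sqrt(170) / 4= -0.49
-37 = -37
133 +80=213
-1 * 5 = -5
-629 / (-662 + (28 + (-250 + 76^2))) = -629 / 4892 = -0.13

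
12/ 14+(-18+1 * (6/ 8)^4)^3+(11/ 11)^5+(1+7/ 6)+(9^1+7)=-1941222515515/ 352321536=-5509.80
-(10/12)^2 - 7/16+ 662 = 95165/144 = 660.87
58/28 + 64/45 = 3.49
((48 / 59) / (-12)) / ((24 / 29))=-29 / 354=-0.08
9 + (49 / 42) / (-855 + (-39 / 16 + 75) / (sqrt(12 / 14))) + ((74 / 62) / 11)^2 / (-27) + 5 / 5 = 143828897464031 / 14385496585977 - 2408*sqrt(42) / 123713217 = 10.00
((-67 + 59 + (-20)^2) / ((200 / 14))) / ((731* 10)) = 343 / 91375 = 0.00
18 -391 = -373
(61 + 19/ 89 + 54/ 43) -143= -308191/ 3827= -80.53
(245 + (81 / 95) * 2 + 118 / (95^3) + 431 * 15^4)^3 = 6547177240568468042151265330841126925632 / 630249409724609375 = 10388232245119102630781.94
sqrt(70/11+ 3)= sqrt(1133)/11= 3.06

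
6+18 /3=12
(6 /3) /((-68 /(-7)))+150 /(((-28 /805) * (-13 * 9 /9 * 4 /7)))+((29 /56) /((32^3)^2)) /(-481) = 21964248085974687 /37821482008576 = 580.73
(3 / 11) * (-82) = -246 / 11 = -22.36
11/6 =1.83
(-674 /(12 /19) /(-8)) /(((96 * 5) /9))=6403 /2560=2.50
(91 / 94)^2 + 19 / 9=242413 / 79524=3.05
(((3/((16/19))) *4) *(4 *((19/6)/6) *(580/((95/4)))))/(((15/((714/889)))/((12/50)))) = 149872/15875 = 9.44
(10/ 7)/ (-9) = -10/ 63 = -0.16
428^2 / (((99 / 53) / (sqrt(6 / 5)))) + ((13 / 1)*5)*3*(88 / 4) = 111718.33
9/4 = 2.25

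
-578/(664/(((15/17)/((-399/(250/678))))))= 10625/14968884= 0.00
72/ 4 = 18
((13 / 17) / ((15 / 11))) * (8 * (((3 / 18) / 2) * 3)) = 286 / 255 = 1.12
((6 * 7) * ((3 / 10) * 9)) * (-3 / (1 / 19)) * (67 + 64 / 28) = -447849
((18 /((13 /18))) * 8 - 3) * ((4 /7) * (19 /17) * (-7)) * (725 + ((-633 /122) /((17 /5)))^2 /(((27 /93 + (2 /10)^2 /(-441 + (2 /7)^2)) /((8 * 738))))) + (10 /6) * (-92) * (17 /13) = -73154932331007157413880 /1732375787189541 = -42228096.74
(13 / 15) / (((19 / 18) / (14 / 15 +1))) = 754 / 475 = 1.59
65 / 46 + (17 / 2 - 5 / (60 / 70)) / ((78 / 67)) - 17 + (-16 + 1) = -152291 / 5382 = -28.30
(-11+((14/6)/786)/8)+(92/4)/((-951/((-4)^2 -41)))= -62160949/5979888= -10.40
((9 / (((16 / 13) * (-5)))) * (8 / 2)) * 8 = -234 / 5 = -46.80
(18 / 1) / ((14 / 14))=18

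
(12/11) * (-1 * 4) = -48/11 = -4.36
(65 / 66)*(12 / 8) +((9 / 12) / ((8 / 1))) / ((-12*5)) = 10389 / 7040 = 1.48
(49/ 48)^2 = 2401/ 2304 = 1.04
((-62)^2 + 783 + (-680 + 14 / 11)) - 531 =37590 / 11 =3417.27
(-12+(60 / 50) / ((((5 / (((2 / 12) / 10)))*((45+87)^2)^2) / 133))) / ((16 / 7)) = -6375511295069 / 1214383104000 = -5.25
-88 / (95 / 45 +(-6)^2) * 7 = -792 / 49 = -16.16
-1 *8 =-8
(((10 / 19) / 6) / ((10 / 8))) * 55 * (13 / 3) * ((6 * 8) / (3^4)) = 45760 / 4617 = 9.91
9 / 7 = 1.29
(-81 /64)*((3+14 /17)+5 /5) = -3321 /544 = -6.10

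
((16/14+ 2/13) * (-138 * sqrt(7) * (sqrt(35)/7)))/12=-1357 * sqrt(5)/91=-33.34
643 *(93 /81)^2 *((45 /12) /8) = 3089615 /7776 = 397.33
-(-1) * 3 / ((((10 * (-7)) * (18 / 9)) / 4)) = -0.09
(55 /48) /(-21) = -55 /1008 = -0.05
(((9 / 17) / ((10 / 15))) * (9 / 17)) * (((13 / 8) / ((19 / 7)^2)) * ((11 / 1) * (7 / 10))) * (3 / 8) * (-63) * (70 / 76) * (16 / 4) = -15768713961 / 253728128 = -62.15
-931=-931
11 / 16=0.69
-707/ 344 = -2.06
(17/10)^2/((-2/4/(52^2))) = -390728/25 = -15629.12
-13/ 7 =-1.86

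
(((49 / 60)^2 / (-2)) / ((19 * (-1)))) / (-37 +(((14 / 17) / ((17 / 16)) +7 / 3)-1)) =-693889 / 1379445600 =-0.00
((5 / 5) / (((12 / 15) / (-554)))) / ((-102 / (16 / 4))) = 1385 / 51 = 27.16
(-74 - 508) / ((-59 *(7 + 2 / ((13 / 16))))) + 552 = 553.04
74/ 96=0.77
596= 596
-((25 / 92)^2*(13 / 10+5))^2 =-62015625 / 286557184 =-0.22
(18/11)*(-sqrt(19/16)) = -9*sqrt(19)/22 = -1.78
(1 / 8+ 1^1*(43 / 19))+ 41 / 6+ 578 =267773 / 456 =587.22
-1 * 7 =-7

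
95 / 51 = 1.86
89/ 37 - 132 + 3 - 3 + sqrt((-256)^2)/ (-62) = -153381/ 1147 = -133.72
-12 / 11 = -1.09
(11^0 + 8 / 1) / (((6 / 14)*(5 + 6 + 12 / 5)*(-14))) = -15 / 134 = -0.11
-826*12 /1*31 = -307272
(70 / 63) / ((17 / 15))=50 / 51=0.98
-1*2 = -2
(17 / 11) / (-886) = -17 / 9746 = -0.00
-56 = -56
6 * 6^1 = 36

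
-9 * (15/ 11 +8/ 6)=-24.27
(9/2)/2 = 9/4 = 2.25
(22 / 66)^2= 1 / 9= 0.11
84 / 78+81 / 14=1249 / 182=6.86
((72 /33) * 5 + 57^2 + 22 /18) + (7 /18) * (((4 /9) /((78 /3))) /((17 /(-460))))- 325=578121133 /196911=2935.95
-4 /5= -0.80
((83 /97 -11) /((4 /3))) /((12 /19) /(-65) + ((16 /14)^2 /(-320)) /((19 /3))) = 783510 /1067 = 734.31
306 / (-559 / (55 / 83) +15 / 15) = -495 / 1363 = -0.36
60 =60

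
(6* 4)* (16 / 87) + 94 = 2854 / 29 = 98.41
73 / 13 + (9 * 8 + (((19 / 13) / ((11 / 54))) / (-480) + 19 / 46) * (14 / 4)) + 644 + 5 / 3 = 88004579 / 121440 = 724.68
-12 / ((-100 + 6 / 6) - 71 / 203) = 609 / 5042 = 0.12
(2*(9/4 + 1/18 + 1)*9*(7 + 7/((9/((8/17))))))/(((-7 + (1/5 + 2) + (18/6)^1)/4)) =-78890/81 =-973.95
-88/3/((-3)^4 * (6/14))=-616/729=-0.84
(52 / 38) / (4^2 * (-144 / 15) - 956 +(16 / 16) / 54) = -7020 / 5692153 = -0.00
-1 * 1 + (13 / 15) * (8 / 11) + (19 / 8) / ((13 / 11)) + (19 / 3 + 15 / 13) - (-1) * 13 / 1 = 126567 / 5720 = 22.13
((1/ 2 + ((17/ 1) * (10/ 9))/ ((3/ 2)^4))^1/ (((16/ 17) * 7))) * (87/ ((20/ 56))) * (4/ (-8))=-3041317/ 38880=-78.22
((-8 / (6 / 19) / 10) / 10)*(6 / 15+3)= -323 / 375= -0.86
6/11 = 0.55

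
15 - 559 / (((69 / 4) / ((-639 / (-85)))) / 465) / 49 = -44005539 / 19159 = -2296.86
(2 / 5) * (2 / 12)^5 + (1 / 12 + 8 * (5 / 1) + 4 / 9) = 787861 / 19440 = 40.53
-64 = -64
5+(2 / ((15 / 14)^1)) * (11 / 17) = 6.21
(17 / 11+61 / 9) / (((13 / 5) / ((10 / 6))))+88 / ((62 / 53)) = 9642452 / 119691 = 80.56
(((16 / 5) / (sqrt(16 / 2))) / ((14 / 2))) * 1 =4 * sqrt(2) / 35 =0.16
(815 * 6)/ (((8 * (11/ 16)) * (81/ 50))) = 163000/ 297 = 548.82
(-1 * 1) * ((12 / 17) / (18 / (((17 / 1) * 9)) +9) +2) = -322 / 155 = -2.08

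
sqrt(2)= 1.41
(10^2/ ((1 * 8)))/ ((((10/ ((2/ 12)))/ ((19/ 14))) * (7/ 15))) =475/ 784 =0.61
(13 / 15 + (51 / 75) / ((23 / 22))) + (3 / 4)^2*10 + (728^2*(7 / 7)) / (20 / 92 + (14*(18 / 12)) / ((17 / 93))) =716030826611 / 155263800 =4611.70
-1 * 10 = -10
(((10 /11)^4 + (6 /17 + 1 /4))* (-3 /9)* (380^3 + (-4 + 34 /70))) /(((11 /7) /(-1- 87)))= 1317174096.73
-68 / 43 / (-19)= 68 / 817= 0.08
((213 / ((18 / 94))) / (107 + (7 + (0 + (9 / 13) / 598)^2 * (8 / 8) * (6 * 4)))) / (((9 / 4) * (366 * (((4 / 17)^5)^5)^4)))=3288732153432175764297239292857672193708936403213522459785205281527574773627038054708212936050697723621055962093856378468855891058009 / 402225059672407297138245503091467934663552164004693331291236955374747648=8176348226812839009726970000000000000000000000000000000000000.00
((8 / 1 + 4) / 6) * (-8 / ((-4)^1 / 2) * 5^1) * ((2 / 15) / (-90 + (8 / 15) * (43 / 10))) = -200 / 3289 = -0.06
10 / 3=3.33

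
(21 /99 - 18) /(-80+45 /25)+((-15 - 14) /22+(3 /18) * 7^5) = 36129380 /12903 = 2800.08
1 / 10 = 0.10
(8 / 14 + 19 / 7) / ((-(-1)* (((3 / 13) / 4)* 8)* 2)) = 299 / 84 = 3.56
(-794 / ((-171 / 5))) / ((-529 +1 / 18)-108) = -1588 / 43567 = -0.04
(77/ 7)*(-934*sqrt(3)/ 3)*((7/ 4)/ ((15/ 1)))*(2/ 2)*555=-1330483*sqrt(3)/ 6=-384077.36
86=86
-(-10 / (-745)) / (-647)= 0.00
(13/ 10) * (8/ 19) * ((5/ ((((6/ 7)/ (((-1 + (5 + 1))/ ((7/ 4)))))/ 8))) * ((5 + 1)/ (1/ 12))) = 99840/ 19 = 5254.74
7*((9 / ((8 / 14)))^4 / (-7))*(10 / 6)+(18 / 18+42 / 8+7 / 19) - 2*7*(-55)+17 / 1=-494983605 / 4864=-101764.72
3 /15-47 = -234 /5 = -46.80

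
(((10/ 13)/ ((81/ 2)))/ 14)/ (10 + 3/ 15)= 50/ 375921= 0.00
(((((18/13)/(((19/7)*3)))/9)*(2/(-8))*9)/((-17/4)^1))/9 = 14/12597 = 0.00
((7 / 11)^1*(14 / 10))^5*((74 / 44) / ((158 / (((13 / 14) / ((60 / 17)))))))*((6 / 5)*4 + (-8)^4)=76883346554287 / 11927839687500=6.45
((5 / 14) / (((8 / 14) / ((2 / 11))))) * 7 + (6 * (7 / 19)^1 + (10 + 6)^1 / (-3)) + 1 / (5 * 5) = -2.29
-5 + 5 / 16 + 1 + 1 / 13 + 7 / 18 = -6031 / 1872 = -3.22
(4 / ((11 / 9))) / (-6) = -6 / 11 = -0.55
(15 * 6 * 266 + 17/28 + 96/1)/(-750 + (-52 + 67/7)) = -673025/22188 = -30.33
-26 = -26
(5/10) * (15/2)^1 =15/4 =3.75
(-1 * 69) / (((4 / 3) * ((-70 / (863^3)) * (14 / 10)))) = 133046278929 / 392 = 339403772.78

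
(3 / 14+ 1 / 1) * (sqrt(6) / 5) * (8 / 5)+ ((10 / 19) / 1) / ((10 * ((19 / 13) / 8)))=104 / 361+ 68 * sqrt(6) / 175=1.24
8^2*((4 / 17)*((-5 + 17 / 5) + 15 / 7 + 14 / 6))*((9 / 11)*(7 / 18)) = 38656 / 2805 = 13.78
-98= -98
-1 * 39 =-39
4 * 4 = 16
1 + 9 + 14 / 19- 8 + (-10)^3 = -18948 / 19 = -997.26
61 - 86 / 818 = 24906 / 409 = 60.89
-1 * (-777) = 777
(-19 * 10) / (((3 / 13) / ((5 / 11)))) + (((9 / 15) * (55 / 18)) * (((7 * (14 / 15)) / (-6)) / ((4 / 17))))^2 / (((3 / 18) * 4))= -2277553741 / 8553600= -266.27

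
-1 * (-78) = 78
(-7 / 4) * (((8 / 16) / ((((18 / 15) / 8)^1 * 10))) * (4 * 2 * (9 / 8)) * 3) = -63 / 4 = -15.75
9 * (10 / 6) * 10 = 150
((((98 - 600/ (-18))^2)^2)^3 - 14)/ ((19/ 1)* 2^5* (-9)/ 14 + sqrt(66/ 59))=-878513220603682907214119890526332912/ 13039578979335 - 342863099031321384394449109817369* sqrt(3894)/ 117356210814015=-67555131911330159831395.79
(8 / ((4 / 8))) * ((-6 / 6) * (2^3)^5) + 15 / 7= -3670001 / 7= -524285.86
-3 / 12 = -1 / 4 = -0.25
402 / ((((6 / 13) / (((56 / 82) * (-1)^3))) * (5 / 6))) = -146328 / 205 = -713.80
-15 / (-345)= 1 / 23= 0.04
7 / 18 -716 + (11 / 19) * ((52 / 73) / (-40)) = -44665511 / 62415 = -715.62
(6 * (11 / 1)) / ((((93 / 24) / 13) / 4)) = 27456 / 31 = 885.68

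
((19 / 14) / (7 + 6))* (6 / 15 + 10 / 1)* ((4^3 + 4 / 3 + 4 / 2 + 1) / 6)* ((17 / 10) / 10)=13243 / 6300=2.10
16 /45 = 0.36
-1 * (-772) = 772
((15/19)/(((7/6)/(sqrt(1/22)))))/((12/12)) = 45 * sqrt(22)/1463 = 0.14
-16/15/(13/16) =-256/195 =-1.31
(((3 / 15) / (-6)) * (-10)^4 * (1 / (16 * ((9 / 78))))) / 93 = -1625 / 837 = -1.94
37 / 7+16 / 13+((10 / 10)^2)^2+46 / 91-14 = -544 / 91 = -5.98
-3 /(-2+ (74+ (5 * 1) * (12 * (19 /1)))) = -0.00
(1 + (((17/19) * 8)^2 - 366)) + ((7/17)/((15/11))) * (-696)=-16076769/30685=-523.93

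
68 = 68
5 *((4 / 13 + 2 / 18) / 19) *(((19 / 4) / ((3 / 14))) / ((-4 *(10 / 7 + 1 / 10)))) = -60025 / 150228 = -0.40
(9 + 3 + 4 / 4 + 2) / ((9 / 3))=5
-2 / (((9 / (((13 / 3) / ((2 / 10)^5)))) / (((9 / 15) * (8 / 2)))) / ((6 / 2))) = -65000 / 3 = -21666.67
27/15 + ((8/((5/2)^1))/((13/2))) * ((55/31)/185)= 134551/74555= 1.80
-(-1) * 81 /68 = 81 /68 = 1.19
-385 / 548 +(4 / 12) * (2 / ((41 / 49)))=6349 / 67404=0.09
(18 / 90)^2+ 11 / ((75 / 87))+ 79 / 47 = 14.48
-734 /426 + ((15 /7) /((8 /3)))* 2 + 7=41057 /5964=6.88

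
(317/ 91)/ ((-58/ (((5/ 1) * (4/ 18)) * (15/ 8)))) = -7925/ 63336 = -0.13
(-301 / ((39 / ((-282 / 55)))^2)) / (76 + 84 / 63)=-0.07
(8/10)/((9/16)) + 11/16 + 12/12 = 2239/720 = 3.11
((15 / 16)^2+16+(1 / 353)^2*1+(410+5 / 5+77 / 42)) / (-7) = -41123338339 / 669897984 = -61.39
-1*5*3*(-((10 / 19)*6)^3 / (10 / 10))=3240000 / 6859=472.37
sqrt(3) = 1.73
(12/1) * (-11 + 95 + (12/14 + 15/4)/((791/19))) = 5588649/5537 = 1009.33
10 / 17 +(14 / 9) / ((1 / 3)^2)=248 / 17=14.59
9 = 9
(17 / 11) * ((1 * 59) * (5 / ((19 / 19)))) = 5015 / 11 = 455.91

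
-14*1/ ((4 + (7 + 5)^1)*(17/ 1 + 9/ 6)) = -7/ 148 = -0.05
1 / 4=0.25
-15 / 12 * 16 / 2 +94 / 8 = 7 / 4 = 1.75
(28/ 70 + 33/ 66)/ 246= 3/ 820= 0.00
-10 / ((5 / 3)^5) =-486 / 625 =-0.78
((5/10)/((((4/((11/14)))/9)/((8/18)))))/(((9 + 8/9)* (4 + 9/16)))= 396/45479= 0.01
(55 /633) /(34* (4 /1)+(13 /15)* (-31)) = 275 /345407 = 0.00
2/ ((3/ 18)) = 12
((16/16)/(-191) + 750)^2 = 20520276001/36481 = 562492.15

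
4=4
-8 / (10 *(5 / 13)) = -2.08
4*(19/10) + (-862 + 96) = -3792/5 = -758.40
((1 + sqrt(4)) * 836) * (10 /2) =12540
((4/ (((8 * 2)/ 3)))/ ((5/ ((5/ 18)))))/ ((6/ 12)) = 1/ 12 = 0.08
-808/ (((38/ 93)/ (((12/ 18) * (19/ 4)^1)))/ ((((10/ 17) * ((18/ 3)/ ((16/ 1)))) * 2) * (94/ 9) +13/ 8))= -7962133/ 204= -39030.06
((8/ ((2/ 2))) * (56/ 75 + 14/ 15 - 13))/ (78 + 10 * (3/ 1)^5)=-566/ 15675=-0.04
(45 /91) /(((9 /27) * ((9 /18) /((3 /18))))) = 45 /91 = 0.49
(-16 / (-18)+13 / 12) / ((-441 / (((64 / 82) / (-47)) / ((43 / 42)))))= 1136 / 15660729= 0.00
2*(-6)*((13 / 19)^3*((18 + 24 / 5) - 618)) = 78459264 / 34295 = 2287.78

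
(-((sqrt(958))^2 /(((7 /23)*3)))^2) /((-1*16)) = 121374289 /1764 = 68806.29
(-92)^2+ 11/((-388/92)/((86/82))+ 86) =686246607/81077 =8464.13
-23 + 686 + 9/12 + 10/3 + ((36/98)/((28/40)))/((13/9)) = 667.45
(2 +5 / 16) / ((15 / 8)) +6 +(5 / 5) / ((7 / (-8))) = 1279 / 210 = 6.09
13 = 13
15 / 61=0.25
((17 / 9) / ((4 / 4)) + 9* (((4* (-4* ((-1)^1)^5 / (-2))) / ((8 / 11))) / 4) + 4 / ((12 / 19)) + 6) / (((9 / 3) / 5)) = -1895 / 108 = -17.55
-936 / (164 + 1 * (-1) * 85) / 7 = -936 / 553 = -1.69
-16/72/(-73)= 2/657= 0.00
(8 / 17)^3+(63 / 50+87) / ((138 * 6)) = 14292623 / 67799400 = 0.21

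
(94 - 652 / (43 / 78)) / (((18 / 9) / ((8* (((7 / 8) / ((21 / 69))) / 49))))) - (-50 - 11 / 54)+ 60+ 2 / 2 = -16418959 / 113778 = -144.31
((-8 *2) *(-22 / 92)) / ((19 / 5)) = 440 / 437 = 1.01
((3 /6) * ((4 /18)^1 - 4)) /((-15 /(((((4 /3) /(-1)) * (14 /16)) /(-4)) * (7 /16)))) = 833 /51840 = 0.02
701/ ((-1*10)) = -701/ 10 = -70.10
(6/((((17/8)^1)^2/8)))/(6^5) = 32/23409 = 0.00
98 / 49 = 2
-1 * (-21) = 21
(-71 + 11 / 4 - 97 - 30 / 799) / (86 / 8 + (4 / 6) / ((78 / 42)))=-14.88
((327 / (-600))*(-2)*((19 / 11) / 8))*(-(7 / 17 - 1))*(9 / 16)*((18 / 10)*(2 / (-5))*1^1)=-167751 / 2992000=-0.06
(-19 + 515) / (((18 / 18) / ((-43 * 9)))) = -191952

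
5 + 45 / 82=5.55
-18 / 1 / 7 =-18 / 7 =-2.57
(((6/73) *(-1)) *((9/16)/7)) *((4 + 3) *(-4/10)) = 27/1460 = 0.02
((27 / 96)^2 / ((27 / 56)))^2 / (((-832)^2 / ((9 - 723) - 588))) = -287091 / 5670699008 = -0.00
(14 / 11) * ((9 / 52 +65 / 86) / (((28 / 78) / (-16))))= -24924 / 473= -52.69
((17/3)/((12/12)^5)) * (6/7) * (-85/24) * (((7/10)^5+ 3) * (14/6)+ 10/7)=-5353303927/35280000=-151.74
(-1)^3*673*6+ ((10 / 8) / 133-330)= -2323771 / 532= -4367.99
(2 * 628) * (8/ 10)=5024/ 5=1004.80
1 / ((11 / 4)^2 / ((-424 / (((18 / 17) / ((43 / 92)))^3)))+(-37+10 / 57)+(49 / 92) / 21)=-36188403893804 / 1339208365854251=-0.03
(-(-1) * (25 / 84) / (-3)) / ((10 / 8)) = -5 / 63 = -0.08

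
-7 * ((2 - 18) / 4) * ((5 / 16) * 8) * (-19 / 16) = -665 / 8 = -83.12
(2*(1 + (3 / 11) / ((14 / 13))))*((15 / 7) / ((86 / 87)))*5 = 1259325 / 46354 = 27.17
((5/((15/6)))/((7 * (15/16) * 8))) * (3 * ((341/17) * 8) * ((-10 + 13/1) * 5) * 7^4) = 11228448/17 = 660496.94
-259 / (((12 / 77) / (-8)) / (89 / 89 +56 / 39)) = 3789170 / 117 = 32386.07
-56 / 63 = -8 / 9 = -0.89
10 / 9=1.11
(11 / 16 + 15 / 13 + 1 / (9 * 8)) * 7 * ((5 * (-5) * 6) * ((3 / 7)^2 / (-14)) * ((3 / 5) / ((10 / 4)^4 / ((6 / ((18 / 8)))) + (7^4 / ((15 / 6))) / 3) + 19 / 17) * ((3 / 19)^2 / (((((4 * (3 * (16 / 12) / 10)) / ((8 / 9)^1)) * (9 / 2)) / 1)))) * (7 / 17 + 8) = 362822403625 / 489834670584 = 0.74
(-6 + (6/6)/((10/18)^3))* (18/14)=-27/125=-0.22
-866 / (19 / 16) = -13856 / 19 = -729.26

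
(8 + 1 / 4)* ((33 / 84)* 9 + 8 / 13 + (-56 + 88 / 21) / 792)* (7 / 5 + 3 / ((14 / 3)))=971729 / 14112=68.86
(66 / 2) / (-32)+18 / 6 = 63 / 32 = 1.97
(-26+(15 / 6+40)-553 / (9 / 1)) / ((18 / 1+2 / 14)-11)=-5663 / 900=-6.29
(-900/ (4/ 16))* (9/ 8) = -4050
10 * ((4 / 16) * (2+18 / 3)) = 20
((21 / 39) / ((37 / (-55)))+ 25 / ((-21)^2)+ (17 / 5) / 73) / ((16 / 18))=-53976343 / 68821480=-0.78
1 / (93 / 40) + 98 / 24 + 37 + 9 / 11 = 173221 / 4092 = 42.33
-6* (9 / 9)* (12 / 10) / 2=-18 / 5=-3.60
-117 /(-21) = 39 /7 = 5.57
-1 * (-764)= 764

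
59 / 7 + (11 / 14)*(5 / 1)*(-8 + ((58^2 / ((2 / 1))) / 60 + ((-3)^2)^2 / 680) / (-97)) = -13375213 / 554064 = -24.14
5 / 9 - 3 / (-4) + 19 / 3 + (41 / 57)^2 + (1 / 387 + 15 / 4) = 3327503 / 279414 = 11.91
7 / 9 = 0.78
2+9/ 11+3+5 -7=42/ 11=3.82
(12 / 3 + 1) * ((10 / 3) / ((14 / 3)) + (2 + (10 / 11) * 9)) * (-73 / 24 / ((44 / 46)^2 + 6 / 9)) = -32399663 / 309232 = -104.77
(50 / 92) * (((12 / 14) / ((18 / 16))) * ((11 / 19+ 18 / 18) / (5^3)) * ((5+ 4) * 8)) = 1152 / 3059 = 0.38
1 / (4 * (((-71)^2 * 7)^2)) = 1 / 4980689476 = 0.00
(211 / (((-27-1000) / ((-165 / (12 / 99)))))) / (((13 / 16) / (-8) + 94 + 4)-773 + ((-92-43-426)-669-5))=-36764640 / 251094311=-0.15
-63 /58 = -1.09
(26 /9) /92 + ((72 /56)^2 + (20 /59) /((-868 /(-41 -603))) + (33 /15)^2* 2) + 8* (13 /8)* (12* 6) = 878987106323 /927577350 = 947.62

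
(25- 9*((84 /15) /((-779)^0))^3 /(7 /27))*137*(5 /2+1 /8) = -2183421471 /1000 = -2183421.47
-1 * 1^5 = -1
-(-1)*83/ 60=83/ 60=1.38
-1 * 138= -138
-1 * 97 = -97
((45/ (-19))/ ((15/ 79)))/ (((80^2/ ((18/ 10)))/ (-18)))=19197/ 304000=0.06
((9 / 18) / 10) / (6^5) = 1 / 155520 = 0.00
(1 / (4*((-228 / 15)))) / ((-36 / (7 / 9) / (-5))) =-175 / 98496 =-0.00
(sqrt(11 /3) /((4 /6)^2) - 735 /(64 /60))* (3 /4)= -513.57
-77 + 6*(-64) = -461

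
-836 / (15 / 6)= -1672 / 5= -334.40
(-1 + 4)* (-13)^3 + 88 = -6503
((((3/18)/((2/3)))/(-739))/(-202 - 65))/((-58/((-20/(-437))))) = -5/5001095298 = -0.00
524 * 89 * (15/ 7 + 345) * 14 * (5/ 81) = 13990800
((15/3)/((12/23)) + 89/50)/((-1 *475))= -3409/142500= -0.02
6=6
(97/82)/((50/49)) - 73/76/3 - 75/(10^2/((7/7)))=20821/233700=0.09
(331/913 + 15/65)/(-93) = -7042/1103817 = -0.01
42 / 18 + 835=837.33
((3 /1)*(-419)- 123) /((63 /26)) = -11960 /21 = -569.52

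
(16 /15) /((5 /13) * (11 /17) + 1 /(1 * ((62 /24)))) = 109616 /65355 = 1.68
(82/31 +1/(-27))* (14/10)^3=748769/104625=7.16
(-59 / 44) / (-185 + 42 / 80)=590 / 81169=0.01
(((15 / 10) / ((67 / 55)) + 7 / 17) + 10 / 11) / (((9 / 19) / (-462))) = -8505749 / 3417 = -2489.24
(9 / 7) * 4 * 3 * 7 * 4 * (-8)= -3456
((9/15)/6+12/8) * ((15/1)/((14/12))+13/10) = 3964/175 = 22.65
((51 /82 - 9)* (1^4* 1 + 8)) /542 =-6183 /44444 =-0.14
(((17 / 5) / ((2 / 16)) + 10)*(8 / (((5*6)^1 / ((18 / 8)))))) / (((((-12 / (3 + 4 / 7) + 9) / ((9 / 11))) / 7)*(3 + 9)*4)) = 1953 / 4136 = 0.47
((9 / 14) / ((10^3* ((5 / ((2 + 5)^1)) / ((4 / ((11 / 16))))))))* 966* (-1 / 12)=-0.42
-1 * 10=-10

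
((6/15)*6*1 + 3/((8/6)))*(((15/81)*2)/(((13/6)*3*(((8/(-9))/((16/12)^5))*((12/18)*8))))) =-248/1053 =-0.24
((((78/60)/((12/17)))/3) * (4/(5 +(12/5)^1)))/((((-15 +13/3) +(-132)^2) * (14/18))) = 663/27060320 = 0.00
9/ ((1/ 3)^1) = 27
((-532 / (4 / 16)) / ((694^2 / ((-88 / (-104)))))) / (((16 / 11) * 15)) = -16093 / 93919020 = -0.00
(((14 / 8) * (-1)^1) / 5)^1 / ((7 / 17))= -17 / 20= -0.85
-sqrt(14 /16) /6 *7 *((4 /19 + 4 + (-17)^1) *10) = 2835 *sqrt(14) /76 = 139.57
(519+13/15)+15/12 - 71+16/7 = 190009/420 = 452.40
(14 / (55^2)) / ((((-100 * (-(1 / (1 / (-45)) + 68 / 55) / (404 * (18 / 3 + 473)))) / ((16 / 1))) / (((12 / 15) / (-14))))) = 3096256 / 16548125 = 0.19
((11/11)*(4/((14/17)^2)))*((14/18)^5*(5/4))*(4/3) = 495635/177147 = 2.80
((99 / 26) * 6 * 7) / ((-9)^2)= 77 / 39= 1.97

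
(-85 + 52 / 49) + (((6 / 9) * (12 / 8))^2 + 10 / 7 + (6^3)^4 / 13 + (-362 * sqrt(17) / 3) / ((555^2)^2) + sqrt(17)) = 284638201513 * sqrt(17) / 284638201875 + 106662282542 / 637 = 167444717.69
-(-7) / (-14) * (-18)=9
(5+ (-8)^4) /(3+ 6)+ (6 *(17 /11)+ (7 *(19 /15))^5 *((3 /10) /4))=509556379823 /111375000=4575.14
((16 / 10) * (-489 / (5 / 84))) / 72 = -4564 / 25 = -182.56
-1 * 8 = -8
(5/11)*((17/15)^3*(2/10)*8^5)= 160989184/37125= 4336.41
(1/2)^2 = 0.25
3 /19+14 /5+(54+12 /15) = 5487 /95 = 57.76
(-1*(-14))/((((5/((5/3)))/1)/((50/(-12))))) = -175/9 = -19.44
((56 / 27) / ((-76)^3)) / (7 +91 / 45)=-5 / 9547728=-0.00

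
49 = 49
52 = 52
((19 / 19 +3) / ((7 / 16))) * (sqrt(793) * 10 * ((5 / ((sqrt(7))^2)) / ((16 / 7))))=200 * sqrt(793) / 7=804.58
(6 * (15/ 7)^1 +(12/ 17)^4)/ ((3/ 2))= 5108028/ 584647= 8.74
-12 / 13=-0.92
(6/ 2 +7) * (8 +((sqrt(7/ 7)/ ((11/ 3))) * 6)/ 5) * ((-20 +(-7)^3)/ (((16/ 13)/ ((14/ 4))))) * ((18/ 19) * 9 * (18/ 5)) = -501323823/ 190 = -2638546.44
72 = 72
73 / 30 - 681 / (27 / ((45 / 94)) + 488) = 1.18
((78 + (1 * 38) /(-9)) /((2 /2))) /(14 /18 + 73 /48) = 10624 /331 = 32.10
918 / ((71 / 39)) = 35802 / 71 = 504.25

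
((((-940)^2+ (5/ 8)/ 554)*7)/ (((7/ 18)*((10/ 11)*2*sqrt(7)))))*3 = 232617243177*sqrt(7)/ 62048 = 9918891.44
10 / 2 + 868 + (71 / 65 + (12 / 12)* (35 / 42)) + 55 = 362671 / 390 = 929.93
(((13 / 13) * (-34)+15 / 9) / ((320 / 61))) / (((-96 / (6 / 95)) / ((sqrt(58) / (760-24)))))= 5917 * sqrt(58) / 1073971200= 0.00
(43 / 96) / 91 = 43 / 8736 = 0.00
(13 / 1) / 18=13 / 18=0.72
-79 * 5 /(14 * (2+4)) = -395 /84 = -4.70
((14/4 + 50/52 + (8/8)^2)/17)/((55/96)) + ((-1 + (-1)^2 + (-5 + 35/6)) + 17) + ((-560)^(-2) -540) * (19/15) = -2537161916337/3811808000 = -665.61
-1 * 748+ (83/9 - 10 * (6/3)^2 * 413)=-155329/9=-17258.78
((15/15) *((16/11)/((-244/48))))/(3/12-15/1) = 768/39589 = 0.02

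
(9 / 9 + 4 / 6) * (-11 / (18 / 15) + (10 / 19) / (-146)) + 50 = 866725 / 24966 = 34.72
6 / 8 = 3 / 4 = 0.75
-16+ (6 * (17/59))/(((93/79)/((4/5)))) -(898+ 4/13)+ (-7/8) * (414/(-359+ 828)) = -29118099059/31861180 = -913.91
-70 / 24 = -35 / 12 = -2.92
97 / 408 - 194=-79055 / 408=-193.76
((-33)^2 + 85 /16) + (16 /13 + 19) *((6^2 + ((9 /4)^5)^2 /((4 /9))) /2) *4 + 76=305353.18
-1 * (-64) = 64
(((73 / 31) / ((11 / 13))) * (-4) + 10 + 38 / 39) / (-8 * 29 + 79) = 2096 / 2034747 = 0.00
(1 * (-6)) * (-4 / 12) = 2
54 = 54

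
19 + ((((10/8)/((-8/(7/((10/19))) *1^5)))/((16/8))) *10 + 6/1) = 935/64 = 14.61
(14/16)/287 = 0.00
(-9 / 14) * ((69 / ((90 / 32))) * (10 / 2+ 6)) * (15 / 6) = -3036 / 7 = -433.71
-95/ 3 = -31.67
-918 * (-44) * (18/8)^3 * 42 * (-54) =-2086968807/2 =-1043484403.50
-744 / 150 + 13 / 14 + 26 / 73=-93903 / 25550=-3.68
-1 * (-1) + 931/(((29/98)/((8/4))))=182505/29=6293.28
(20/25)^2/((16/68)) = 68/25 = 2.72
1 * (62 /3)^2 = 3844 /9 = 427.11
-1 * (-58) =58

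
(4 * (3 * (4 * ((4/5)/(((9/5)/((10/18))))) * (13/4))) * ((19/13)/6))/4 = 190/81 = 2.35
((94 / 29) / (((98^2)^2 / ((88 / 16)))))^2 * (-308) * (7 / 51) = -2940179 / 1861738612324253376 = -0.00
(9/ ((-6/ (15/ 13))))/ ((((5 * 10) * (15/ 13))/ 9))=-27/ 100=-0.27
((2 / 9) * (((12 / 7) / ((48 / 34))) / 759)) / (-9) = -17 / 430353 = -0.00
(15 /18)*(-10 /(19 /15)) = -125 /19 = -6.58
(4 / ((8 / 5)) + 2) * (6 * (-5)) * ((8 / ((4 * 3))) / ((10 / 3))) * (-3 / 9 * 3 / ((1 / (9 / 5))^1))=243 / 5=48.60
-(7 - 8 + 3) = -2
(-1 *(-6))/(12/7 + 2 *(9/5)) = 35/31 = 1.13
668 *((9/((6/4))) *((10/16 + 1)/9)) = 2171/3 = 723.67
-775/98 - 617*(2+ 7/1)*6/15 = -1092263/490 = -2229.11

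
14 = 14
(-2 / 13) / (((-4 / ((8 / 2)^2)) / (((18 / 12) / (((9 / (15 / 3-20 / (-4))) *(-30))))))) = -4 / 117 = -0.03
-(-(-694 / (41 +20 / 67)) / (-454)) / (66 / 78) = 302237 / 6909199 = 0.04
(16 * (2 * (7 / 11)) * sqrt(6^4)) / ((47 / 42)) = 338688 / 517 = 655.10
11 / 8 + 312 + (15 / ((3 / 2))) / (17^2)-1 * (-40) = 817083 / 2312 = 353.41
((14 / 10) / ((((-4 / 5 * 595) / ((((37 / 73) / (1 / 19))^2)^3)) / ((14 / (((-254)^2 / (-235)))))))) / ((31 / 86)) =1707639938748705191363 / 5145353403098612348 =331.88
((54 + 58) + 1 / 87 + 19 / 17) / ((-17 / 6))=-334636 / 8381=-39.93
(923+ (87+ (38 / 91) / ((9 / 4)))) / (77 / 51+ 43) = 7032407 / 309855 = 22.70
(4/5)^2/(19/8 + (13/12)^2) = 2304/12775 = 0.18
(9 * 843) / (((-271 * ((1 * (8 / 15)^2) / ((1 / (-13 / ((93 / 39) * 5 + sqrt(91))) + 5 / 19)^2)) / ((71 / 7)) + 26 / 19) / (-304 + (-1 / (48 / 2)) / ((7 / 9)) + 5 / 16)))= 894066.00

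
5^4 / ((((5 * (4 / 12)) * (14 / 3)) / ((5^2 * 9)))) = 253125 / 14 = 18080.36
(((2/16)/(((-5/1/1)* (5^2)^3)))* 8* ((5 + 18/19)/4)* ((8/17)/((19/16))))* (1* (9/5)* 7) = -227808/2397265625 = -0.00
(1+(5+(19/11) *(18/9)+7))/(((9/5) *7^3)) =905/33957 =0.03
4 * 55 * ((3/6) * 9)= 990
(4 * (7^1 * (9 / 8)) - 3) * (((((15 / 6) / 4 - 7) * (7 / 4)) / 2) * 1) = -20349 / 128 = -158.98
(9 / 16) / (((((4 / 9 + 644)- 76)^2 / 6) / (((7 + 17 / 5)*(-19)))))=-540189 / 261734560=-0.00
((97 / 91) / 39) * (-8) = -776 / 3549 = -0.22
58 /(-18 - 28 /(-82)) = -3.28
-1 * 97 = -97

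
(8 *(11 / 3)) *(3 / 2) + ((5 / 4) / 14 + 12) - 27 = 1629 / 56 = 29.09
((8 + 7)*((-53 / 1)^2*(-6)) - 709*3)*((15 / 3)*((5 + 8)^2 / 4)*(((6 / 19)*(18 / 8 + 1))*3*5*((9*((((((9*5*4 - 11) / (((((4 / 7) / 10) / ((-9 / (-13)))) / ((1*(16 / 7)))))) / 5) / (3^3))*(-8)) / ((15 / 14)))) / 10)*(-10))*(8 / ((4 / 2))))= -146790114045120 / 19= -7725795476058.95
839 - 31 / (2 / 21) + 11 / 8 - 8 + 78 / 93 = 125913 / 248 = 507.71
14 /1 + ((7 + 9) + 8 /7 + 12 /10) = 1132 /35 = 32.34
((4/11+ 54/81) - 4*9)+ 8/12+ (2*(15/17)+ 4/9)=-54014/1683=-32.09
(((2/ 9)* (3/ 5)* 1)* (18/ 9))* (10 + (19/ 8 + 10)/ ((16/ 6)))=937/ 240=3.90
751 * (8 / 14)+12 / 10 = 430.34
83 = 83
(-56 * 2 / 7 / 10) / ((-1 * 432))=1 / 270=0.00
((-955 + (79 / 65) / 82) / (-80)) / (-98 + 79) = -5090071 / 8101600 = -0.63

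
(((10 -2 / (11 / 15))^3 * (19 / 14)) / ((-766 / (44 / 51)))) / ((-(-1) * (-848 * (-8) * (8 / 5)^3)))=-296875 / 14029694448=-0.00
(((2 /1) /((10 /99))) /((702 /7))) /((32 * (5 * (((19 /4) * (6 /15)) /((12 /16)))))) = 77 /158080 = 0.00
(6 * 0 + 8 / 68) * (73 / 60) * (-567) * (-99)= 1365903 / 170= 8034.72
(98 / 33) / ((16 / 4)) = 0.74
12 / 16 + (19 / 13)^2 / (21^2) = 225031 / 298116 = 0.75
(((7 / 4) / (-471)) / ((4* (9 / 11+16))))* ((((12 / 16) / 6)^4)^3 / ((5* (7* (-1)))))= 11 / 479029728431308800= 0.00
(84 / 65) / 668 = 21 / 10855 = 0.00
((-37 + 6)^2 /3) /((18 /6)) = 961 /9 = 106.78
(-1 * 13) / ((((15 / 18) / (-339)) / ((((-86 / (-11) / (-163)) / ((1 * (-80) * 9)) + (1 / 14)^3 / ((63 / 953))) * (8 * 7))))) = 25404556944 / 15374975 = 1652.33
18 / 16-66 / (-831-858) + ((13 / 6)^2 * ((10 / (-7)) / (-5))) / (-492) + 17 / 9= 26614477 / 8725374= 3.05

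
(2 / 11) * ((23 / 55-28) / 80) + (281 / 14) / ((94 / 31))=6.56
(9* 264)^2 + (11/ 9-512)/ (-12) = 609705205/ 108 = 5645418.56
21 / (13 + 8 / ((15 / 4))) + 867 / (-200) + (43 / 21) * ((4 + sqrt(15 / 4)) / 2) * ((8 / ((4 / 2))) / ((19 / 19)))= 43 * sqrt(15) / 21 + 12807611 / 953400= 21.36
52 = 52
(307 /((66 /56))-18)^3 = 512384096008 /35937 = 14257842.78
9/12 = 3/4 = 0.75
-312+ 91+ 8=-213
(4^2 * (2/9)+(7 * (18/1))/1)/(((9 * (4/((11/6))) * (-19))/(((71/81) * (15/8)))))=-2276615/3989088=-0.57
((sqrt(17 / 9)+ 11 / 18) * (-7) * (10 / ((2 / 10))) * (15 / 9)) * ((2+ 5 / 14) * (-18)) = 15125+ 8250 * sqrt(17) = 49140.62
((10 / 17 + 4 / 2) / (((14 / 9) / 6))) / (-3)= -396 / 119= -3.33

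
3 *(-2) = -6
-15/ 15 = -1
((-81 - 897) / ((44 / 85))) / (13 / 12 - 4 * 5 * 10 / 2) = 249390 / 13057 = 19.10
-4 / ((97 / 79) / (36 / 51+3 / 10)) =-27018 / 8245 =-3.28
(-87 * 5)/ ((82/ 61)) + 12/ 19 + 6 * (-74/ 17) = -9245829/ 26486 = -349.08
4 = 4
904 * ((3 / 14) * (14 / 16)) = 339 / 2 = 169.50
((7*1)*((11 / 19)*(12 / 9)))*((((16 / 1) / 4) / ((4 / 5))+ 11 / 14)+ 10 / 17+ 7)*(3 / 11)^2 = 19098 / 3553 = 5.38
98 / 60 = 49 / 30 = 1.63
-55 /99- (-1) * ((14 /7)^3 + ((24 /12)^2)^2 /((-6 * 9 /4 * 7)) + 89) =96.28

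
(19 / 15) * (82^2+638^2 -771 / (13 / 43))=101570789 / 195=520875.84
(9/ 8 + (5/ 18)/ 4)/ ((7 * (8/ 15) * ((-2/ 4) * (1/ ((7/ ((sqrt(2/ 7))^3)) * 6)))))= -1505 * sqrt(14)/ 32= -175.97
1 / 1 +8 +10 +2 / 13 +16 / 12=799 / 39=20.49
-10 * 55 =-550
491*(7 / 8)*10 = 17185 / 4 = 4296.25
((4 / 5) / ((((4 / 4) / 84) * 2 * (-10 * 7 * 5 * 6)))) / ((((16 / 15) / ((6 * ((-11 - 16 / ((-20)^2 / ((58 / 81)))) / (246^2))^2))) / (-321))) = 53367629123 / 55619453763000000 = 0.00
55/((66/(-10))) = -25/3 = -8.33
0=0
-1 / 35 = -0.03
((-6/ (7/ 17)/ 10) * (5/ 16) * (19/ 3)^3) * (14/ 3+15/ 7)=-16674229/ 21168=-787.71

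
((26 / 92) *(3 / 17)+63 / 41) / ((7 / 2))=50865 / 112217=0.45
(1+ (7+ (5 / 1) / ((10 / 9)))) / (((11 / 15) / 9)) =3375 / 22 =153.41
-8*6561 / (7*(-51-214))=52488 / 1855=28.30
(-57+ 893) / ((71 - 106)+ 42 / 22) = -2299 / 91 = -25.26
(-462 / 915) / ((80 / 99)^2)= -754677 / 976000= -0.77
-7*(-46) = 322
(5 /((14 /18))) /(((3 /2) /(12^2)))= 4320 /7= 617.14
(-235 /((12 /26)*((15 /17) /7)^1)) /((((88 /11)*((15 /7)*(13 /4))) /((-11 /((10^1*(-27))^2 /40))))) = 430661 /984150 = 0.44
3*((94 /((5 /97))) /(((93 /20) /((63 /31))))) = 2297736 /961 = 2390.98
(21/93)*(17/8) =0.48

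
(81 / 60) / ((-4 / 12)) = -81 / 20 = -4.05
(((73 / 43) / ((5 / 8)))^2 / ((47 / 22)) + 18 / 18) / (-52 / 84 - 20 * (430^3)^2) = -203191947 / 5768126836996093528243475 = -0.00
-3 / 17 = -0.18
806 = 806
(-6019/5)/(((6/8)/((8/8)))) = -24076/15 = -1605.07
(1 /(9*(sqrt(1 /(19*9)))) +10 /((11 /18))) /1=sqrt(19) /3 +180 /11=17.82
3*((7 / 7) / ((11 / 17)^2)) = 867 / 121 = 7.17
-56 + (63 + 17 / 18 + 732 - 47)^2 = 181719217 / 324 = 560861.78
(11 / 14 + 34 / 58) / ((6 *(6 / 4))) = 557 / 3654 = 0.15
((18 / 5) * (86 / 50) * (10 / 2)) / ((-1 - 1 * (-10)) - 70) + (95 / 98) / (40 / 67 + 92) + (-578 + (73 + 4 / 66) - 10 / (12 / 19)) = -483314998483 / 927187800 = -521.27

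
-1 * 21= -21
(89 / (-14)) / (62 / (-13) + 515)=-1157 / 92862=-0.01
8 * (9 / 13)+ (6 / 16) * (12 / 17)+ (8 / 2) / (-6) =6811 / 1326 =5.14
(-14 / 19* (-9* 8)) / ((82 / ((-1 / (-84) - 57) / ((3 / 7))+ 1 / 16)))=-133973 / 1558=-85.99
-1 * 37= -37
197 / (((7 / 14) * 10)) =197 / 5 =39.40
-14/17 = -0.82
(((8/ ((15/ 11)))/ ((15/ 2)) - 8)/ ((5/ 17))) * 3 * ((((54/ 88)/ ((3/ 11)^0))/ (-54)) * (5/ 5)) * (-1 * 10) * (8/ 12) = -13804/ 2475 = -5.58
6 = 6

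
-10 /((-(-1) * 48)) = -5 /24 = -0.21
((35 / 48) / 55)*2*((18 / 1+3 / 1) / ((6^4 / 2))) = 49 / 57024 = 0.00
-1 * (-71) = 71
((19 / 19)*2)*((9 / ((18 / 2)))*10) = 20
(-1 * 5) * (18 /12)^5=-1215 /32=-37.97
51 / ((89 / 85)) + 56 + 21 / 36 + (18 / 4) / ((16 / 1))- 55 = 432091 / 8544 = 50.57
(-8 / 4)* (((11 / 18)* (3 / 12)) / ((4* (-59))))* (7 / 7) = 11 / 8496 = 0.00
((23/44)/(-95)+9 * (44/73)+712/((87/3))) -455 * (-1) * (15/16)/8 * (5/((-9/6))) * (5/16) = -57927759971/2265359360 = -25.57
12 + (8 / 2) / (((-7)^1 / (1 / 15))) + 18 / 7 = 218 / 15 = 14.53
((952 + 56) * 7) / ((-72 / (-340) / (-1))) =-33320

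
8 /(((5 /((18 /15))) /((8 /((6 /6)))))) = 384 /25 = 15.36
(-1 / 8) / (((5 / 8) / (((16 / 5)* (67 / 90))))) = -536 / 1125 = -0.48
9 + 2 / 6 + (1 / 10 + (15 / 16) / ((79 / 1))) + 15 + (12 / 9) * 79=2460601 / 18960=129.78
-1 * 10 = -10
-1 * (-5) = 5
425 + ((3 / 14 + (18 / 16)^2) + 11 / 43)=8220637 / 19264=426.74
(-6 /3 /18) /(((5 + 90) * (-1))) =1 /855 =0.00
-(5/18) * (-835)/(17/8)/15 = 3340/459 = 7.28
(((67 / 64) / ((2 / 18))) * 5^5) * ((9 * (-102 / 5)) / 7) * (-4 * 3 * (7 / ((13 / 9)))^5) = 73575966713011875 / 2970344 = 24770183760.87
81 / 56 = 1.45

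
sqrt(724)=2 * sqrt(181)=26.91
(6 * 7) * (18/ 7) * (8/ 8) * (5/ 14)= 38.57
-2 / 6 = -1 / 3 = -0.33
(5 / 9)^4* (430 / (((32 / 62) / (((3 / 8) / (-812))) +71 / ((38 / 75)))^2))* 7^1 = 2610580525000 / 8698781974442121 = 0.00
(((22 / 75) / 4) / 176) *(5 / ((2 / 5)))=1 / 192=0.01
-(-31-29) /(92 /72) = 1080 /23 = 46.96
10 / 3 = 3.33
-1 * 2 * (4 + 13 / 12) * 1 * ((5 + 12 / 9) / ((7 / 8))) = -4636 / 63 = -73.59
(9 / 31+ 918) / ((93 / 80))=789.93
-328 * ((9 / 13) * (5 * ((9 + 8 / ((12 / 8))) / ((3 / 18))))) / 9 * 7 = -987280 / 13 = -75944.62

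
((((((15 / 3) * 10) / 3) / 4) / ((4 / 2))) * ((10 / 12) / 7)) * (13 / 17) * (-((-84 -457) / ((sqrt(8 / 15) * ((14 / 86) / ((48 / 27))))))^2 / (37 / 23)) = -404522458827500 / 52426521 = -7715988.99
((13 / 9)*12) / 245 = 0.07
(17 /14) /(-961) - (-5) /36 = 33329 /242172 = 0.14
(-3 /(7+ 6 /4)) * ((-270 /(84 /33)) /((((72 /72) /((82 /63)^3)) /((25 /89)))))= 758131000 /32694417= 23.19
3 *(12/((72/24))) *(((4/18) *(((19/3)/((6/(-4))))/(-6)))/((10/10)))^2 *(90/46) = 0.57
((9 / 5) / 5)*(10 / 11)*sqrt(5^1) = 0.73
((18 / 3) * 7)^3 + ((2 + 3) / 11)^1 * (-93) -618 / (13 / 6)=10547751 / 143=73760.50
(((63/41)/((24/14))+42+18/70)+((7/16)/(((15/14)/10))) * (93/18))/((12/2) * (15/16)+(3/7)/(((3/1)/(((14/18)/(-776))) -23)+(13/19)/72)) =191733050528819/16785358843995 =11.42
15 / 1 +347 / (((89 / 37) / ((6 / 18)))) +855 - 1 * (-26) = 252071 / 267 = 944.09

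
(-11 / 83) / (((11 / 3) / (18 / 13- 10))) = 336 / 1079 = 0.31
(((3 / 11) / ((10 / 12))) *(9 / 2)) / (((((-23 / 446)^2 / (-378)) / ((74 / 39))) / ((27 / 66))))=-676035519768 / 4160585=-162485.69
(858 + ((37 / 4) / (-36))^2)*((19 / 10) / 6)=338064283 / 1244160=271.72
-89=-89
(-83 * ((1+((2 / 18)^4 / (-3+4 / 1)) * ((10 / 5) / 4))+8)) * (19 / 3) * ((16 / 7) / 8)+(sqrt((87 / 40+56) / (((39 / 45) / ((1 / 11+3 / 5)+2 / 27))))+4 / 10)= -930935053 / 688905+sqrt(1397990) / 165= -1344.16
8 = 8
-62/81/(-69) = 62/5589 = 0.01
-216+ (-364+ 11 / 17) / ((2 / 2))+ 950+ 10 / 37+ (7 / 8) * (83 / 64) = 119818633 / 322048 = 372.05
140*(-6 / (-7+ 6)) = 840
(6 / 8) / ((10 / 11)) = 33 / 40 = 0.82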